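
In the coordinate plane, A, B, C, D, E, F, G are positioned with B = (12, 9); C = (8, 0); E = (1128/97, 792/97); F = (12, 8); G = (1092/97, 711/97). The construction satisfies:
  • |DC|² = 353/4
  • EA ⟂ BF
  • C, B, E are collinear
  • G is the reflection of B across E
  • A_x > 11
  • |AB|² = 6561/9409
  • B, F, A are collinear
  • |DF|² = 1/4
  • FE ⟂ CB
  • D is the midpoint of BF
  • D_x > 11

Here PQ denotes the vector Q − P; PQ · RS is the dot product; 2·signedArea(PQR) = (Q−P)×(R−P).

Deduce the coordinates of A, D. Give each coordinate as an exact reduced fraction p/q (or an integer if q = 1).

1. A_x = 12  [B, F, A are collinear ∩ EA ⟂ BF]
2. A_y = 792/97  [B, F, A are collinear ∩ EA ⟂ BF]
   → A = (12, 792/97)
3. D_x = 12  [D is the midpoint of BF]
4. D_y = 17/2  [D is the midpoint of BF]
   → D = (12, 17/2)

A = (12, 792/97)
D = (12, 17/2)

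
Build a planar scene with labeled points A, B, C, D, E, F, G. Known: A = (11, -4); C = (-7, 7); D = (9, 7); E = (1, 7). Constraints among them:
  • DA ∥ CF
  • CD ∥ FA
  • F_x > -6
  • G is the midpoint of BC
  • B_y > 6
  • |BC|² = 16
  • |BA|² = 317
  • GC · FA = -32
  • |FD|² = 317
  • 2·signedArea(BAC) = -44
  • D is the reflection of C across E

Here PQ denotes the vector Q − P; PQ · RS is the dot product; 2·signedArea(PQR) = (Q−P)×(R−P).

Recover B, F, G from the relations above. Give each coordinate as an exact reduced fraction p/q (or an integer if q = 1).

1. B_x = -3  [line -11·x + -18·y + 93 = 0 ∩ |BA|² = 317]
2. B_y = 7  [line -11·x + -18·y + 93 = 0 ∩ |BA|² = 317]
   → B = (-3, 7)
3. F_x = -5  [CD ∥ FA ∩ DA ∥ CF]
4. F_y = -4  [CD ∥ FA ∩ DA ∥ CF]
   → F = (-5, -4)
5. G_x = -5  [G is the midpoint of BC]
6. G_y = 7  [G is the midpoint of BC]
   → G = (-5, 7)

B = (-3, 7)
F = (-5, -4)
G = (-5, 7)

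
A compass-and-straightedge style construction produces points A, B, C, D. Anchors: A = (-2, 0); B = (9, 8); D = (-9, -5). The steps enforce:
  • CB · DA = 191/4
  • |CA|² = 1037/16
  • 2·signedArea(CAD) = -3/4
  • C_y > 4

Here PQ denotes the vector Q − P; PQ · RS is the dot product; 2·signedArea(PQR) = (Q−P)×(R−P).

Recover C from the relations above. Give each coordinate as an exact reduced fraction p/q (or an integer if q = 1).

C = (9/2, 19/4)

1. C_x = 9/2  [2·signedArea(CAD) = -3/4 ∩ CB · DA = 191/4]
2. C_y = 19/4  [2·signedArea(CAD) = -3/4 ∩ CB · DA = 191/4]
   → C = (9/2, 19/4)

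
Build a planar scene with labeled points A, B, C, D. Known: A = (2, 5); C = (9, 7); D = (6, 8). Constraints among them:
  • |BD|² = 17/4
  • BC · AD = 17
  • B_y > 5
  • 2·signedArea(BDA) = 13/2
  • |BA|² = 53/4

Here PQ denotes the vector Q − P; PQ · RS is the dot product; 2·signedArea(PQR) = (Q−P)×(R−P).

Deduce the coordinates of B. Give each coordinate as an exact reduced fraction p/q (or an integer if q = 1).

B = (11/2, 6)

1. B_x = 11/2  [2·signedArea(BDA) = 13/2 ∩ BC · AD = 17]
2. B_y = 6  [2·signedArea(BDA) = 13/2 ∩ BC · AD = 17]
   → B = (11/2, 6)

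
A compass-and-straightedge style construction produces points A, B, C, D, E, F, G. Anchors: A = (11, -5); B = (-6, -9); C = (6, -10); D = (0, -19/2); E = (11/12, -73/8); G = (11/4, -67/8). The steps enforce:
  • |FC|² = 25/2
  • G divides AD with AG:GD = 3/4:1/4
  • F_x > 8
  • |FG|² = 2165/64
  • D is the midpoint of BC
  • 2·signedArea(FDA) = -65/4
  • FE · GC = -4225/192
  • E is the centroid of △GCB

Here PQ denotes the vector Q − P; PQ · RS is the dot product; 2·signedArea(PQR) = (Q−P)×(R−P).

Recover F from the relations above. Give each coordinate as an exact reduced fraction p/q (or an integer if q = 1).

F = (17/2, -15/2)

1. F_x = 17/2  [FE · GC = -4225/192 ∩ 2·signedArea(FDA) = -65/4]
2. F_y = -15/2  [FE · GC = -4225/192 ∩ 2·signedArea(FDA) = -65/4]
   → F = (17/2, -15/2)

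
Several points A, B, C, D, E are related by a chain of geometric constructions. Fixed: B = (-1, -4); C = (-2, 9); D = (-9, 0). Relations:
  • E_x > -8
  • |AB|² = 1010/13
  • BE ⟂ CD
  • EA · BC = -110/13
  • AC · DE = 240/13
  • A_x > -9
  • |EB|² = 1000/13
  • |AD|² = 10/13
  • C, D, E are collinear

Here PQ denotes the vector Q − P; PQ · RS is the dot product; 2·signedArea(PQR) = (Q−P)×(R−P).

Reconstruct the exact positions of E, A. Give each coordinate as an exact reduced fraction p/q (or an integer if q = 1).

1. E_x = -103/13  [C, D, E are collinear ∩ BE ⟂ CD]
2. E_y = 18/13  [C, D, E are collinear ∩ BE ⟂ CD]
   → E = (-103/13, 18/13)
3. A_x = -110/13  [AC · DE = 240/13 ∩ EA · BC = -110/13]
4. A_y = 9/13  [AC · DE = 240/13 ∩ EA · BC = -110/13]
   → A = (-110/13, 9/13)

A = (-110/13, 9/13)
E = (-103/13, 18/13)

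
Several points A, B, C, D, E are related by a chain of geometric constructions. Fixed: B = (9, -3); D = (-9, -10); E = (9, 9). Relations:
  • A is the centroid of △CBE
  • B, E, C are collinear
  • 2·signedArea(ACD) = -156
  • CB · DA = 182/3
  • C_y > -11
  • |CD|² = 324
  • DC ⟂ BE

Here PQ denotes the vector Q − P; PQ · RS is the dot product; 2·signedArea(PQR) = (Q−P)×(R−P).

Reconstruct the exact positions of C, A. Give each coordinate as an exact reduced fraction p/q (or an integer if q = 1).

1. C_x = 9  [B, E, C are collinear ∩ DC ⟂ BE]
2. C_y = -10  [B, E, C are collinear ∩ DC ⟂ BE]
   → C = (9, -10)
3. A_x = 9  [A is the centroid of △CBE]
4. A_y = -4/3  [A is the centroid of △CBE]
   → A = (9, -4/3)

A = (9, -4/3)
C = (9, -10)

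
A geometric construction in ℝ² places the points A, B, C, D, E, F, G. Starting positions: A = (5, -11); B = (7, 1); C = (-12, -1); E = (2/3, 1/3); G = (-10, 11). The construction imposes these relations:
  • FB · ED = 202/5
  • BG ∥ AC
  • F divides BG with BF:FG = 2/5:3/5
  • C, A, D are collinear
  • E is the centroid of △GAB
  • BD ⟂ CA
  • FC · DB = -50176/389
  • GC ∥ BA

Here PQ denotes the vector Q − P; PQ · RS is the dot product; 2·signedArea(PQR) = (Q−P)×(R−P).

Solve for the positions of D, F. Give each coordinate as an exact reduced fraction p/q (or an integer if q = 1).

1. D_x = 483/389  [C, A, D are collinear ∩ BD ⟂ CA]
2. D_y = -3419/389  [C, A, D are collinear ∩ BD ⟂ CA]
   → D = (483/389, -3419/389)
3. F_x = 1/5  [F divides BG with BF:FG = 2/5:3/5]
4. F_y = 5  [F divides BG with BF:FG = 2/5:3/5]
   → F = (1/5, 5)

D = (483/389, -3419/389)
F = (1/5, 5)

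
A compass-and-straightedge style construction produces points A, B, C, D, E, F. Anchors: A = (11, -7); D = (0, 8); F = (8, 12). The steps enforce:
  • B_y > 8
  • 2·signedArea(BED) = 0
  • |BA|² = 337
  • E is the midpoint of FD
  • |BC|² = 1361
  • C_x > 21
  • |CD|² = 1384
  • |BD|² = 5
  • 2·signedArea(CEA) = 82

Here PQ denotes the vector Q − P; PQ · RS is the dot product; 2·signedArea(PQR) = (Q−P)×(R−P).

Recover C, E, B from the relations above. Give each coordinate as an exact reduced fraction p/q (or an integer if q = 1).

1. E_x = 4  [E is the midpoint of FD]
2. E_y = 10  [E is the midpoint of FD]
   → E = (4, 10)
3. B_x = 2  [line 2·x + -4·y + 32 = 0 ∩ |BD|² = 5]
4. B_y = 9  [line 2·x + -4·y + 32 = 0 ∩ |BD|² = 5]
   → B = (2, 9)
5. C_x = 22  [line 17·x + 7·y + -220 = 0 ∩ |CD|² = 1384]
6. C_y = -22  [line 17·x + 7·y + -220 = 0 ∩ |CD|² = 1384]
   → C = (22, -22)

B = (2, 9)
C = (22, -22)
E = (4, 10)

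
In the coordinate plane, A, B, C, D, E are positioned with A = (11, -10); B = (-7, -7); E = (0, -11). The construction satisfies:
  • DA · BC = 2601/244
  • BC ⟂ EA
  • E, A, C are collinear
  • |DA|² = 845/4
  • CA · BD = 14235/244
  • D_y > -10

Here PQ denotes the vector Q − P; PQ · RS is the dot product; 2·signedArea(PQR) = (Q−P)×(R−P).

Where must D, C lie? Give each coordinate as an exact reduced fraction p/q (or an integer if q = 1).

C = (-803/122, -1415/122)
D = (-7/2, -9)

1. C_x = -803/122  [E, A, C are collinear ∩ BC ⟂ EA]
2. C_y = -1415/122  [E, A, C are collinear ∩ BC ⟂ EA]
   → C = (-803/122, -1415/122)
3. D_x = -7/2  [DA · BC = 2601/244 ∩ CA · BD = 14235/244]
4. D_y = -9  [DA · BC = 2601/244 ∩ CA · BD = 14235/244]
   → D = (-7/2, -9)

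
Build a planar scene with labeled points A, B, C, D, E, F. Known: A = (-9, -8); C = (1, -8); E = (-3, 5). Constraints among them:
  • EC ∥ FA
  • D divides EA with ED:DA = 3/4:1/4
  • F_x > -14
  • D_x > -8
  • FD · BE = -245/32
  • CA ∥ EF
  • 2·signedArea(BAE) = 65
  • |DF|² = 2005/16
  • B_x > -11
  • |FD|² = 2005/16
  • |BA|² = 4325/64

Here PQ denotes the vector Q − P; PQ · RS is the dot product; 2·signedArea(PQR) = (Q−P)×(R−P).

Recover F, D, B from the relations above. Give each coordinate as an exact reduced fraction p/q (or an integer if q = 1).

1. F_x = -13  [EC ∥ FA ∩ CA ∥ EF]
2. F_y = 5  [EC ∥ FA ∩ CA ∥ EF]
   → F = (-13, 5)
3. D_x = -15/2  [D divides EA with ED:DA = 3/4:1/4]
4. D_y = -19/4  [D divides EA with ED:DA = 3/4:1/4]
   → D = (-15/2, -19/4)
5. B_x = -41/4  [2·signedArea(BAE) = 65 ∩ FD · BE = -245/32]
6. B_y = 1/8  [2·signedArea(BAE) = 65 ∩ FD · BE = -245/32]
   → B = (-41/4, 1/8)

B = (-41/4, 1/8)
D = (-15/2, -19/4)
F = (-13, 5)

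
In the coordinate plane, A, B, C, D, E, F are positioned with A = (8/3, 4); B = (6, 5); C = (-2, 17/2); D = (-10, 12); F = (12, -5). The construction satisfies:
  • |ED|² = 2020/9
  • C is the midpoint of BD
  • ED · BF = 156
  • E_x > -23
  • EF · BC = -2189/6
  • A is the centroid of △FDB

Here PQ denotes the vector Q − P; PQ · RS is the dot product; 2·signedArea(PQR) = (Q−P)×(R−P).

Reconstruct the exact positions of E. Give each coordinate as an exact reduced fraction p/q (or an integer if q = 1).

E = (-68/3, 20)

1. E_x = -68/3  [EF · BC = -2189/6 ∩ ED · BF = 156]
2. E_y = 20  [EF · BC = -2189/6 ∩ ED · BF = 156]
   → E = (-68/3, 20)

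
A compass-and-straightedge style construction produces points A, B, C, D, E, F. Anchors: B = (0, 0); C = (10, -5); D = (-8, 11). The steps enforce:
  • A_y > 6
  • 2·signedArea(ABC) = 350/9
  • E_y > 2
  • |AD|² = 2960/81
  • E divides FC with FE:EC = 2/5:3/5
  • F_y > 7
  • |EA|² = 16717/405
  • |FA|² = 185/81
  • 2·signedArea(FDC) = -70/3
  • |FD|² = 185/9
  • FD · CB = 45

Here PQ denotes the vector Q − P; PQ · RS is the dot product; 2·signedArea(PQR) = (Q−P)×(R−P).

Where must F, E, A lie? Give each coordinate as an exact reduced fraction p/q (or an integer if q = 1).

A = (-40/9, 55/9)
E = (4/5, 12/5)
F = (-16/3, 22/3)

1. F_x = -16/3  [2·signedArea(FDC) = -70/3 ∩ FD · CB = 45]
2. F_y = 22/3  [2·signedArea(FDC) = -70/3 ∩ FD · CB = 45]
   → F = (-16/3, 22/3)
3. E_x = 4/5  [E divides FC with FE:EC = 2/5:3/5]
4. E_y = 12/5  [E divides FC with FE:EC = 2/5:3/5]
   → E = (4/5, 12/5)
5. A_x = -40/9  [line 5·x + 10·y + -350/9 = 0 ∩ |EA|² = 16717/405]
6. A_y = 55/9  [line 5·x + 10·y + -350/9 = 0 ∩ |EA|² = 16717/405]
   → A = (-40/9, 55/9)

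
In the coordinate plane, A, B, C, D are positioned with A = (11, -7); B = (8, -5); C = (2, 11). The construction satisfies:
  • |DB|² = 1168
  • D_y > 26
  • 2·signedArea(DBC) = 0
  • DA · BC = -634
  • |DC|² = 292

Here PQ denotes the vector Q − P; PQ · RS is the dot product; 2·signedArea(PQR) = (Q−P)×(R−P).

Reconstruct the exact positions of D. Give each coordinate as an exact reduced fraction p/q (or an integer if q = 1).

D = (-4, 27)

1. D_x = -4  [2·signedArea(DBC) = 0 ∩ DA · BC = -634]
2. D_y = 27  [2·signedArea(DBC) = 0 ∩ DA · BC = -634]
   → D = (-4, 27)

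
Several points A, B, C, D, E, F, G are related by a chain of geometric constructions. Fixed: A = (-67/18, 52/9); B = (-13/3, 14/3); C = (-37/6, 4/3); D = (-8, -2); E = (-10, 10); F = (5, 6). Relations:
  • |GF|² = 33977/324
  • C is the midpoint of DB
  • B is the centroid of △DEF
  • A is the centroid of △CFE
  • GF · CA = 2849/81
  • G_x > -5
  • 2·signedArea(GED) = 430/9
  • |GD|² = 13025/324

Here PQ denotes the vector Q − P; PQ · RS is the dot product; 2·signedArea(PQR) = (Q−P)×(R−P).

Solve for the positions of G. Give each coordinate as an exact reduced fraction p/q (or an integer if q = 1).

G = (-89/18, 32/9)

1. G_x = -89/18  [2·signedArea(GED) = 430/9 ∩ GF · CA = 2849/81]
2. G_y = 32/9  [2·signedArea(GED) = 430/9 ∩ GF · CA = 2849/81]
   → G = (-89/18, 32/9)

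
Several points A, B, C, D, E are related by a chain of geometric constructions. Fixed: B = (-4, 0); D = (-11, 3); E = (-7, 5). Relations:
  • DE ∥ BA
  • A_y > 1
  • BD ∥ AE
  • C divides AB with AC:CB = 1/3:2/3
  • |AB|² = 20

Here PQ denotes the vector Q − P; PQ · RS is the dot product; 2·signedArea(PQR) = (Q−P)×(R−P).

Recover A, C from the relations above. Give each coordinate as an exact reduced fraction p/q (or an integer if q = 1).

A = (0, 2)
C = (-4/3, 4/3)

1. A_x = 0  [BD ∥ AE ∩ DE ∥ BA]
2. A_y = 2  [BD ∥ AE ∩ DE ∥ BA]
   → A = (0, 2)
3. C_x = -4/3  [C divides AB with AC:CB = 1/3:2/3]
4. C_y = 4/3  [C divides AB with AC:CB = 1/3:2/3]
   → C = (-4/3, 4/3)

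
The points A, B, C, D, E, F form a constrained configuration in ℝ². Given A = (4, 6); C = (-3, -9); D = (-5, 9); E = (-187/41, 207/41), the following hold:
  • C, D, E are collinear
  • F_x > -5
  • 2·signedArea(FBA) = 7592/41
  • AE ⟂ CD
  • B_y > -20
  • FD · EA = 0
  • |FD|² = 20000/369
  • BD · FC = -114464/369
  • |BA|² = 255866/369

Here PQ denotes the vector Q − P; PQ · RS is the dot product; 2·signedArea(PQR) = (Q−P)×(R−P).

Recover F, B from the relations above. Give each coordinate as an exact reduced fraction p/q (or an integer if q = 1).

B = (-223/123, -807/41)
F = (-515/123, 69/41)

1. F_x = -515/123  [line -351/41·x + -39/41·y + -1404/41 = 0 ∩ |FD|² = 20000/369]
2. F_y = 69/41  [line -351/41·x + -39/41·y + -1404/41 = 0 ∩ |FD|² = 20000/369]
   → F = (-515/123, 69/41)
3. B_x = -223/123  [BD · FC = -114464/369 ∩ 2·signedArea(FBA) = 7592/41]
4. B_y = -807/41  [BD · FC = -114464/369 ∩ 2·signedArea(FBA) = 7592/41]
   → B = (-223/123, -807/41)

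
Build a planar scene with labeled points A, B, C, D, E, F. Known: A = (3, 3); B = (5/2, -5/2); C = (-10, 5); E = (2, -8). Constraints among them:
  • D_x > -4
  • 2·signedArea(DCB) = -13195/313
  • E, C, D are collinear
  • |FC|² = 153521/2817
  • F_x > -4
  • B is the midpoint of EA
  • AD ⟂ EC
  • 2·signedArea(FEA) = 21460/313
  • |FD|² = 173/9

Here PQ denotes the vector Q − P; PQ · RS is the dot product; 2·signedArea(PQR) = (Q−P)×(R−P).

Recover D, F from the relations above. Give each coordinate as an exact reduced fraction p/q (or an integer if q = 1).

D = (-946/313, -801/313)
F = (-3137/939, 1703/939)

1. D_x = -946/313  [E, C, D are collinear ∩ AD ⟂ EC]
2. D_y = -801/313  [E, C, D are collinear ∩ AD ⟂ EC]
   → D = (-946/313, -801/313)
3. F_x = -3137/939  [line -11·x + 1·y + -12070/313 = 0 ∩ |FD|² = 173/9]
4. F_y = 1703/939  [line -11·x + 1·y + -12070/313 = 0 ∩ |FD|² = 173/9]
   → F = (-3137/939, 1703/939)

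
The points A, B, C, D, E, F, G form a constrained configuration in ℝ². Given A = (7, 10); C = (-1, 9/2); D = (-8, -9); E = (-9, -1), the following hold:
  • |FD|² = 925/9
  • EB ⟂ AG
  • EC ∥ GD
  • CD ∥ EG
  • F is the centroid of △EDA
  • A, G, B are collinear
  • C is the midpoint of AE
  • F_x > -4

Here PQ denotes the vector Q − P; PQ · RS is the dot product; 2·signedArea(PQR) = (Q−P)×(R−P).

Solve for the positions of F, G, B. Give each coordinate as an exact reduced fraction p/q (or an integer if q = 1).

1. F_x = -10/3  [F is the centroid of △EDA]
2. F_y = 0  [F is the centroid of △EDA]
   → F = (-10/3, 0)
3. G_x = -16  [EC ∥ GD ∩ CD ∥ EG]
4. G_y = -29/2  [EC ∥ GD ∩ CD ∥ EG]
   → G = (-16, -29/2)
5. B_x = -27031/4517  [A, G, B are collinear ∩ EB ⟂ AG]
6. B_y = -17305/4517  [A, G, B are collinear ∩ EB ⟂ AG]
   → B = (-27031/4517, -17305/4517)

B = (-27031/4517, -17305/4517)
F = (-10/3, 0)
G = (-16, -29/2)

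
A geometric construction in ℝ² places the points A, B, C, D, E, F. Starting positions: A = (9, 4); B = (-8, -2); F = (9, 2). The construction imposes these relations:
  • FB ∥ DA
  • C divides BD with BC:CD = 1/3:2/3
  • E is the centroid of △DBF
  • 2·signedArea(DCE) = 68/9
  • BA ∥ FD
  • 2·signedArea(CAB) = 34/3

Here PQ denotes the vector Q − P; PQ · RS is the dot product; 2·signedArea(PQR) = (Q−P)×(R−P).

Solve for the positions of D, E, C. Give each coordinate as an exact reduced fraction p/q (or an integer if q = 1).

1. D_x = 26  [FB ∥ DA ∩ BA ∥ FD]
2. D_y = 8  [FB ∥ DA ∩ BA ∥ FD]
   → D = (26, 8)
3. E_x = 9  [E is the centroid of △DBF]
4. E_y = 8/3  [E is the centroid of △DBF]
   → E = (9, 8/3)
5. C_x = 10/3  [C divides BD with BC:CD = 1/3:2/3]
6. C_y = 4/3  [C divides BD with BC:CD = 1/3:2/3]
   → C = (10/3, 4/3)

C = (10/3, 4/3)
D = (26, 8)
E = (9, 8/3)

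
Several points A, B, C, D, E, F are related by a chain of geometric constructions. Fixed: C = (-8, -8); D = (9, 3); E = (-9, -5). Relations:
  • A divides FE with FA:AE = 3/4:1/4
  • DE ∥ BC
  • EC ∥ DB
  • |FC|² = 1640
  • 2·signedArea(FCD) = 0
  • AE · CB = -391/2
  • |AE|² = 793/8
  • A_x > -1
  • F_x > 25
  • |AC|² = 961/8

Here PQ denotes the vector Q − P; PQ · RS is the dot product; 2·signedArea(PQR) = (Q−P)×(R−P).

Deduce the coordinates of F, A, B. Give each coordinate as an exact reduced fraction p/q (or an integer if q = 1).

A = (-1/4, -1/4)
B = (10, 0)
F = (26, 14)

1. F_x = 26  [line -11·x + 17·y + 48 = 0 ∩ |FC|² = 1640]
2. F_y = 14  [line -11·x + 17·y + 48 = 0 ∩ |FC|² = 1640]
   → F = (26, 14)
3. A_x = -1/4  [A divides FE with FA:AE = 3/4:1/4]
4. A_y = -1/4  [A divides FE with FA:AE = 3/4:1/4]
   → A = (-1/4, -1/4)
5. B_x = 10  [DE ∥ BC ∩ EC ∥ DB]
6. B_y = 0  [DE ∥ BC ∩ EC ∥ DB]
   → B = (10, 0)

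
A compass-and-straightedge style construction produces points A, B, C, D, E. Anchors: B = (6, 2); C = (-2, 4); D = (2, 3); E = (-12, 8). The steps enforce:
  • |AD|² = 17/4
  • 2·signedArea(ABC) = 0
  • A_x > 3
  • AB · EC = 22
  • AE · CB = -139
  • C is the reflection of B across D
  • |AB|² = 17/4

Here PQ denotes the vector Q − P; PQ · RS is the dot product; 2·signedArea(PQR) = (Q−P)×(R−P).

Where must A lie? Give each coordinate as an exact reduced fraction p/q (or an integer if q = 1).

A = (4, 5/2)

1. A_x = 4  [2·signedArea(ABC) = 0 ∩ AE · CB = -139]
2. A_y = 5/2  [2·signedArea(ABC) = 0 ∩ AE · CB = -139]
   → A = (4, 5/2)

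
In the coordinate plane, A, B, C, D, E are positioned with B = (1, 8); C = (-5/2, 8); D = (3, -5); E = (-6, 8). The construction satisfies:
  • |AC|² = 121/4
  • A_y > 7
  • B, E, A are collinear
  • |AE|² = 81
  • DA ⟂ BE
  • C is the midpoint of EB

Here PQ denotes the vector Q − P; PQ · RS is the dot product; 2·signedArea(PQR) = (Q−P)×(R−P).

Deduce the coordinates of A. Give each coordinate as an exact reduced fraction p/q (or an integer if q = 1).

A = (3, 8)

1. A_x = 3  [B, E, A are collinear ∩ DA ⟂ BE]
2. A_y = 8  [B, E, A are collinear ∩ DA ⟂ BE]
   → A = (3, 8)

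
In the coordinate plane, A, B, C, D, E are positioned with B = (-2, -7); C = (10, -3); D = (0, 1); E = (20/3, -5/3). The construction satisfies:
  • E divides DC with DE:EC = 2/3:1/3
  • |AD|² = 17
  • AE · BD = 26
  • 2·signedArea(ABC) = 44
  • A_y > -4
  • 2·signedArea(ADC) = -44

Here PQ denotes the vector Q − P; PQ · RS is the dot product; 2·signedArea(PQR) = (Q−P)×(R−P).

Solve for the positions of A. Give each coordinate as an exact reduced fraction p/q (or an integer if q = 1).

1. A_x = -1  [2·signedArea(ABC) = 44 ∩ 2·signedArea(ADC) = -44]
2. A_y = -3  [2·signedArea(ABC) = 44 ∩ 2·signedArea(ADC) = -44]
   → A = (-1, -3)

A = (-1, -3)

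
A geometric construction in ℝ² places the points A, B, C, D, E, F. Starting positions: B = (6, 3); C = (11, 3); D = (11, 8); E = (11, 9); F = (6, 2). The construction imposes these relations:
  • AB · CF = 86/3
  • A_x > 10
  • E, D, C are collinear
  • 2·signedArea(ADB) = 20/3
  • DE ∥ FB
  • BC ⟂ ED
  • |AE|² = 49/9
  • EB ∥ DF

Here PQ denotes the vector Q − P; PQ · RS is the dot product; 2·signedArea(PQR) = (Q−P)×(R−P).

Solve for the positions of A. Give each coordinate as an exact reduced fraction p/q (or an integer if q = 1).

1. A_x = 11  [2·signedArea(ADB) = 20/3 ∩ AB · CF = 86/3]
2. A_y = 20/3  [2·signedArea(ADB) = 20/3 ∩ AB · CF = 86/3]
   → A = (11, 20/3)

A = (11, 20/3)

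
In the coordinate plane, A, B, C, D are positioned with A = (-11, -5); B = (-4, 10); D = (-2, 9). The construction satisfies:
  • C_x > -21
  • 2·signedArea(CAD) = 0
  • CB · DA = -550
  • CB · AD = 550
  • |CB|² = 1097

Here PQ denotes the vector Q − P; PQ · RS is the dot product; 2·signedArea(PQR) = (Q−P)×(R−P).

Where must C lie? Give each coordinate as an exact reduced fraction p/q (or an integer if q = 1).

1. C_x = -20  [2·signedArea(CAD) = 0 ∩ CB · DA = -550]
2. C_y = -19  [2·signedArea(CAD) = 0 ∩ CB · DA = -550]
   → C = (-20, -19)

C = (-20, -19)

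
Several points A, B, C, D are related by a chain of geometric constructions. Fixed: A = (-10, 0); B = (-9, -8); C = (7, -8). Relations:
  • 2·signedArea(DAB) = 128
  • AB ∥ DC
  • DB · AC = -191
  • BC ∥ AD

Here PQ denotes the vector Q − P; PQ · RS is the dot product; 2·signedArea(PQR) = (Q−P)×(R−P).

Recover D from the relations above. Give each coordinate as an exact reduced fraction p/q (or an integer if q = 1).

D = (6, 0)

1. D_x = 6  [AB ∥ DC ∩ BC ∥ AD]
2. D_y = 0  [AB ∥ DC ∩ BC ∥ AD]
   → D = (6, 0)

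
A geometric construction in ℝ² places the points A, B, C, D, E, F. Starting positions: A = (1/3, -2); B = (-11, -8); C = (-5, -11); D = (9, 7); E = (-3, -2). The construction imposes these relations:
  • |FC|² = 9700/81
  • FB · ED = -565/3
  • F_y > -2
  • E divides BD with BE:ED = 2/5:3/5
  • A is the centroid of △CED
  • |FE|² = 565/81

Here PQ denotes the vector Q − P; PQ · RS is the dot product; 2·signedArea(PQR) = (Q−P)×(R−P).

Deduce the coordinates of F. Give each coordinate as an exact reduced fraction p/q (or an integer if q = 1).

1. F_x = -5/9  [line -12·x + -9·y + -47/3 = 0 ∩ |FC|² = 9700/81]
2. F_y = -1  [line -12·x + -9·y + -47/3 = 0 ∩ |FC|² = 9700/81]
   → F = (-5/9, -1)

F = (-5/9, -1)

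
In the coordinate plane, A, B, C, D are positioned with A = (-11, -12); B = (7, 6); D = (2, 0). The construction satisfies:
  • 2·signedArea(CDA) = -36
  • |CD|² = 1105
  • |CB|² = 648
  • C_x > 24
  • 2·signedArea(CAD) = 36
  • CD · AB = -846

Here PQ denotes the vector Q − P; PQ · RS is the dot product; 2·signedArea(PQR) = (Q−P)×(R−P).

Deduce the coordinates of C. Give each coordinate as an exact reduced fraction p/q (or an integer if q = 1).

C = (25, 24)

1. C_x = 25  [CD · AB = -846 ∩ 2·signedArea(CAD) = 36]
2. C_y = 24  [CD · AB = -846 ∩ 2·signedArea(CAD) = 36]
   → C = (25, 24)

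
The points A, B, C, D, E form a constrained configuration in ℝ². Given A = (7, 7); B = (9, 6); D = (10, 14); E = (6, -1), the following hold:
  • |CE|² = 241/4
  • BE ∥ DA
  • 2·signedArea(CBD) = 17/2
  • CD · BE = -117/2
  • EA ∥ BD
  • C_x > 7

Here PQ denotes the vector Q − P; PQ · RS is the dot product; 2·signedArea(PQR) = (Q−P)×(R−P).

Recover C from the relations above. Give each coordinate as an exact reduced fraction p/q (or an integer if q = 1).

C = (8, 13/2)

1. C_x = 8  [2·signedArea(CBD) = 17/2 ∩ CD · BE = -117/2]
2. C_y = 13/2  [2·signedArea(CBD) = 17/2 ∩ CD · BE = -117/2]
   → C = (8, 13/2)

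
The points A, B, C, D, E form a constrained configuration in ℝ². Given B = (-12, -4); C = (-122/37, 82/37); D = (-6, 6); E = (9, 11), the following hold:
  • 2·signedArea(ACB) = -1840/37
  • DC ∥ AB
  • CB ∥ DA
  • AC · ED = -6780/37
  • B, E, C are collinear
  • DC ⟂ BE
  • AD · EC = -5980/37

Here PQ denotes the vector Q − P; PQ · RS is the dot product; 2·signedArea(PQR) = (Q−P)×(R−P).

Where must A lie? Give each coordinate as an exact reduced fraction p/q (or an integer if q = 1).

1. A_x = -544/37  [DC ∥ AB ∩ CB ∥ DA]
2. A_y = -8/37  [DC ∥ AB ∩ CB ∥ DA]
   → A = (-544/37, -8/37)

A = (-544/37, -8/37)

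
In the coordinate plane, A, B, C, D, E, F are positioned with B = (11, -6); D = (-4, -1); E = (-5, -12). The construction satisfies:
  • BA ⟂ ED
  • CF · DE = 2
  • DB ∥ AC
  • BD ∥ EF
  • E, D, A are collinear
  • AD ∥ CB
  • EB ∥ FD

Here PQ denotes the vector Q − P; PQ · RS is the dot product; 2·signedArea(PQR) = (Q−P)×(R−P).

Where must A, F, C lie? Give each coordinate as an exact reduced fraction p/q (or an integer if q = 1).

1. A_x = -264/61  [E, D, A are collinear ∩ BA ⟂ ED]
2. A_y = -281/61  [E, D, A are collinear ∩ BA ⟂ ED]
   → A = (-264/61, -281/61)
3. F_x = -20  [EB ∥ FD ∩ BD ∥ EF]
4. F_y = -7  [EB ∥ FD ∩ BD ∥ EF]
   → F = (-20, -7)
5. C_x = 651/61  [AD ∥ CB ∩ DB ∥ AC]
6. C_y = -586/61  [AD ∥ CB ∩ DB ∥ AC]
   → C = (651/61, -586/61)

A = (-264/61, -281/61)
C = (651/61, -586/61)
F = (-20, -7)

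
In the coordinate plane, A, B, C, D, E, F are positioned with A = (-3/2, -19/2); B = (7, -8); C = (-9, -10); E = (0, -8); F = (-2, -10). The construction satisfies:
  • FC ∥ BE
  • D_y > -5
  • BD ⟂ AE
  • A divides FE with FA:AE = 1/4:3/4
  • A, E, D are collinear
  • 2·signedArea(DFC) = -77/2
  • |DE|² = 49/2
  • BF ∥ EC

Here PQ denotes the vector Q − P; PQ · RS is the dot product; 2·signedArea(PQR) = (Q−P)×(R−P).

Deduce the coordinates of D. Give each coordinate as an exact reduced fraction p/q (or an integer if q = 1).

1. D_x = 7/2  [A, E, D are collinear ∩ BD ⟂ AE]
2. D_y = -9/2  [A, E, D are collinear ∩ BD ⟂ AE]
   → D = (7/2, -9/2)

D = (7/2, -9/2)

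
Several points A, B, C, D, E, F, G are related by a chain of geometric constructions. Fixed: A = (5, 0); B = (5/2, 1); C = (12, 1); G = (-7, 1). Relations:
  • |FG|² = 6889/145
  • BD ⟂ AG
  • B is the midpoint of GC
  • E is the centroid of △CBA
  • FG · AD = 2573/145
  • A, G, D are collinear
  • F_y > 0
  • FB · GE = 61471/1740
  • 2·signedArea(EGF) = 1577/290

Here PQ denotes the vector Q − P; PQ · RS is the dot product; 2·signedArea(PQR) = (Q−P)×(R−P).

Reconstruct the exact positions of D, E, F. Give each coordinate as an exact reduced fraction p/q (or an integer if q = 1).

D = (353/145, 31/145)
E = (13/2, 2/3)
F = (-19/145, 62/145)

1. D_x = 353/145  [A, G, D are collinear ∩ BD ⟂ AG]
2. D_y = 31/145  [A, G, D are collinear ∩ BD ⟂ AG]
   → D = (353/145, 31/145)
3. E_x = 13/2  [E is the centroid of △CBA]
4. E_y = 2/3  [E is the centroid of △CBA]
   → E = (13/2, 2/3)
5. F_x = -19/145  [FB · GE = 61471/1740 ∩ 2·signedArea(EGF) = 1577/290]
6. F_y = 62/145  [FB · GE = 61471/1740 ∩ 2·signedArea(EGF) = 1577/290]
   → F = (-19/145, 62/145)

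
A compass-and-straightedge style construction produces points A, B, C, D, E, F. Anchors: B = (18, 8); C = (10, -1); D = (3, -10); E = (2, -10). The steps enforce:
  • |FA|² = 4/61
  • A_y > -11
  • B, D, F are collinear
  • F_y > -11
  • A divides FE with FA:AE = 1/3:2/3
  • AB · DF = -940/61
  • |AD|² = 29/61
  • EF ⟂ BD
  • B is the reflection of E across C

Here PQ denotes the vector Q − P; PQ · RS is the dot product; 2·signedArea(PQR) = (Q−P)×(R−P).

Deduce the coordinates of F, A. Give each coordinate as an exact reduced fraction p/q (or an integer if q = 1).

A = (146/61, -630/61)
F = (158/61, -640/61)

1. F_x = 158/61  [B, D, F are collinear ∩ EF ⟂ BD]
2. F_y = -640/61  [B, D, F are collinear ∩ EF ⟂ BD]
   → F = (158/61, -640/61)
3. A_x = 146/61  [A divides FE with FA:AE = 1/3:2/3]
4. A_y = -630/61  [A divides FE with FA:AE = 1/3:2/3]
   → A = (146/61, -630/61)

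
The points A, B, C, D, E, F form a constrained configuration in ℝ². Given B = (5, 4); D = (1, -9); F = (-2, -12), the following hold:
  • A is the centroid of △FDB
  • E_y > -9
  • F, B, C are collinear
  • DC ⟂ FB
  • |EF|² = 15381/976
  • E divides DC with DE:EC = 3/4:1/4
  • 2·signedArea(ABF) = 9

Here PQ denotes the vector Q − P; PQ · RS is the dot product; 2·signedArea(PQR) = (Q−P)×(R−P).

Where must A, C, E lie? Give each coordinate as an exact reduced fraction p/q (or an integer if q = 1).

1. A_x = 4/3  [A is the centroid of △FDB]
2. A_y = -17/3  [A is the centroid of △FDB]
   → A = (4/3, -17/3)
3. C_x = -127/305  [F, B, C are collinear ∩ DC ⟂ FB]
4. C_y = -2556/305  [F, B, C are collinear ∩ DC ⟂ FB]
   → C = (-127/305, -2556/305)
5. E_x = -19/305  [E divides DC with DE:EC = 3/4:1/4]
6. E_y = -10413/1220  [E divides DC with DE:EC = 3/4:1/4]
   → E = (-19/305, -10413/1220)

A = (4/3, -17/3)
C = (-127/305, -2556/305)
E = (-19/305, -10413/1220)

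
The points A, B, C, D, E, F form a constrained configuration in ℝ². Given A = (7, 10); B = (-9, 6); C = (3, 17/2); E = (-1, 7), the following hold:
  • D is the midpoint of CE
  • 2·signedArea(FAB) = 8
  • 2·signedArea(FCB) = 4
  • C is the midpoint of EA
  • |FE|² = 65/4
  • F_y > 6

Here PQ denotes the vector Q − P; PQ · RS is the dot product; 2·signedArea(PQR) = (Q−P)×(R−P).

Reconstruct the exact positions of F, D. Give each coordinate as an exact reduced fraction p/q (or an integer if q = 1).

1. F_x = -5  [2·signedArea(FAB) = 8 ∩ 2·signedArea(FCB) = 4]
2. F_y = 13/2  [2·signedArea(FAB) = 8 ∩ 2·signedArea(FCB) = 4]
   → F = (-5, 13/2)
3. D_x = 1  [D is the midpoint of CE]
4. D_y = 31/4  [D is the midpoint of CE]
   → D = (1, 31/4)

D = (1, 31/4)
F = (-5, 13/2)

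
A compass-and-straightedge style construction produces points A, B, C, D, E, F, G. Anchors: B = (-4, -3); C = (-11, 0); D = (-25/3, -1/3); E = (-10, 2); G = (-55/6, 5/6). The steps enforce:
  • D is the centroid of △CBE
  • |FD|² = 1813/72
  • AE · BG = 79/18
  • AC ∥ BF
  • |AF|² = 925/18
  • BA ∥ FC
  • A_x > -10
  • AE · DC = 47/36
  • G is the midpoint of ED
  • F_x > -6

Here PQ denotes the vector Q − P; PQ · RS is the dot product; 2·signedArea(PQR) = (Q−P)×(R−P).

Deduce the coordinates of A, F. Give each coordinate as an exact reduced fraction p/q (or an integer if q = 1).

1. A_x = -115/12  [AE · DC = 47/36 ∩ AE · BG = 79/18]
2. A_y = 17/12  [AE · DC = 47/36 ∩ AE · BG = 79/18]
   → A = (-115/12, 17/12)
3. F_x = -65/12  [BA ∥ FC ∩ AC ∥ BF]
4. F_y = -53/12  [BA ∥ FC ∩ AC ∥ BF]
   → F = (-65/12, -53/12)

A = (-115/12, 17/12)
F = (-65/12, -53/12)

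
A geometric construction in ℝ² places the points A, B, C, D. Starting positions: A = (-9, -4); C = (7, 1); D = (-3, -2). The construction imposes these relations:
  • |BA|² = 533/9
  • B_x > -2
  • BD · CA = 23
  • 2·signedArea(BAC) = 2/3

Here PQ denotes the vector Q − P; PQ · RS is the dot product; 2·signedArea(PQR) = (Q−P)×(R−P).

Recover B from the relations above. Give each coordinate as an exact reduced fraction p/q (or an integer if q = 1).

B = (-5/3, -5/3)

1. B_x = -5/3  [2·signedArea(BAC) = 2/3 ∩ BD · CA = 23]
2. B_y = -5/3  [2·signedArea(BAC) = 2/3 ∩ BD · CA = 23]
   → B = (-5/3, -5/3)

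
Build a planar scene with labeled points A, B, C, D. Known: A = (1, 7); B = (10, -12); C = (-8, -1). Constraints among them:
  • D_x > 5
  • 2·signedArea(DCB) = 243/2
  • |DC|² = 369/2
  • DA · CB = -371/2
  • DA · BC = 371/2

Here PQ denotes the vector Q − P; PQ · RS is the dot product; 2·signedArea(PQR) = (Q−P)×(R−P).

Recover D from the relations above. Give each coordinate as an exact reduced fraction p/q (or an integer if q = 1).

1. D_x = 11/2  [2·signedArea(DCB) = 243/2 ∩ DA · CB = -371/2]
2. D_y = -5/2  [2·signedArea(DCB) = 243/2 ∩ DA · CB = -371/2]
   → D = (11/2, -5/2)

D = (11/2, -5/2)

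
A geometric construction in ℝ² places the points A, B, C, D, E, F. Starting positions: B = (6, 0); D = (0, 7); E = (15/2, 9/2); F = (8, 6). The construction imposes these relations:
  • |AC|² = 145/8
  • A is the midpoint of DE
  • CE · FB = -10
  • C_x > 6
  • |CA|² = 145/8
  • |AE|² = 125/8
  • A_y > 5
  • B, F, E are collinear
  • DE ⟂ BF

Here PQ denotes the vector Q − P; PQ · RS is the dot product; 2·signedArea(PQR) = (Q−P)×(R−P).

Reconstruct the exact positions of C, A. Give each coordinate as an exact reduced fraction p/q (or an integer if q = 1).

A = (15/4, 23/4)
C = (7, 3)

1. A_x = 15/4  [A is the midpoint of DE]
2. A_y = 23/4  [A is the midpoint of DE]
   → A = (15/4, 23/4)
3. C_x = 7  [line 2·x + 6·y + -32 = 0 ∩ |CA|² = 145/8]
4. C_y = 3  [line 2·x + 6·y + -32 = 0 ∩ |CA|² = 145/8]
   → C = (7, 3)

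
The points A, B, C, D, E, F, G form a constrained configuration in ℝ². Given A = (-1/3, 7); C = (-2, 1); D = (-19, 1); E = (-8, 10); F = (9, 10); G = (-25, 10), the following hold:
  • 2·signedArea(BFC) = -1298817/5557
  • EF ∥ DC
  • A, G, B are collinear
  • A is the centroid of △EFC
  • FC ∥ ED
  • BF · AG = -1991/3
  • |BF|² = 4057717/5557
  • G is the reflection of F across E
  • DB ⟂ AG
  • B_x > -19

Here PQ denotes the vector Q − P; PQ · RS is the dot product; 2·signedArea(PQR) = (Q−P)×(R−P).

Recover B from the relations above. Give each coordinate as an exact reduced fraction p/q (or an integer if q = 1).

B = (-100075/5557, 50845/5557)

1. B_x = -100075/5557  [A, G, B are collinear ∩ DB ⟂ AG]
2. B_y = 50845/5557  [A, G, B are collinear ∩ DB ⟂ AG]
   → B = (-100075/5557, 50845/5557)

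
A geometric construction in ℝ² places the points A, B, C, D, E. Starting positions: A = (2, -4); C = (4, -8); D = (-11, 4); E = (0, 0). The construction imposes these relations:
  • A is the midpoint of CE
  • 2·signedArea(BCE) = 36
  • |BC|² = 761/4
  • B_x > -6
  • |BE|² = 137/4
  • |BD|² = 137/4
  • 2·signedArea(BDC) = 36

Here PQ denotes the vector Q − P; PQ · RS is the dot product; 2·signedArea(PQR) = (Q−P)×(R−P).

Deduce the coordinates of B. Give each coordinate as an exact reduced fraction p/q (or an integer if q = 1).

1. B_x = -11/2  [2·signedArea(BDC) = 36 ∩ 2·signedArea(BCE) = 36]
2. B_y = 2  [2·signedArea(BDC) = 36 ∩ 2·signedArea(BCE) = 36]
   → B = (-11/2, 2)

B = (-11/2, 2)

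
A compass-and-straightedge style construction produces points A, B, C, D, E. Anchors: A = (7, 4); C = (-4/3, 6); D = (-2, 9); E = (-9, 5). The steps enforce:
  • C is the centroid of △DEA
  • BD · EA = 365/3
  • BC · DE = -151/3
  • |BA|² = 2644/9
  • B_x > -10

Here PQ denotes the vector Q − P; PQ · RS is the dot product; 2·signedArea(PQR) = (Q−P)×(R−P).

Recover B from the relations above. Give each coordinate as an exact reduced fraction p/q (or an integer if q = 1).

B = (-29/3, 8)

1. B_x = -29/3  [BD · EA = 365/3 ∩ BC · DE = -151/3]
2. B_y = 8  [BD · EA = 365/3 ∩ BC · DE = -151/3]
   → B = (-29/3, 8)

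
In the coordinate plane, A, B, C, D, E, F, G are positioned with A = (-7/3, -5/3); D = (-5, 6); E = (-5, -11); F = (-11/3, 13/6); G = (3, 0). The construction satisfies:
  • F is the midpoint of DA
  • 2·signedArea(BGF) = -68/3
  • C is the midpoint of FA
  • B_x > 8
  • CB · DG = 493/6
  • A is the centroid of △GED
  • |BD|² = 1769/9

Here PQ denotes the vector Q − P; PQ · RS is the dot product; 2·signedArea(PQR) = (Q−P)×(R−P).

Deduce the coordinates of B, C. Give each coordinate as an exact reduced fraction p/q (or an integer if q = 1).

1. B_x = 25/3  [line -13/6·x + -20/3·y + 175/6 = 0 ∩ |BD|² = 1769/9]
2. B_y = 5/3  [line -13/6·x + -20/3·y + 175/6 = 0 ∩ |BD|² = 1769/9]
   → B = (25/3, 5/3)
3. C_x = -3  [C is the midpoint of FA]
4. C_y = 1/4  [C is the midpoint of FA]
   → C = (-3, 1/4)

B = (25/3, 5/3)
C = (-3, 1/4)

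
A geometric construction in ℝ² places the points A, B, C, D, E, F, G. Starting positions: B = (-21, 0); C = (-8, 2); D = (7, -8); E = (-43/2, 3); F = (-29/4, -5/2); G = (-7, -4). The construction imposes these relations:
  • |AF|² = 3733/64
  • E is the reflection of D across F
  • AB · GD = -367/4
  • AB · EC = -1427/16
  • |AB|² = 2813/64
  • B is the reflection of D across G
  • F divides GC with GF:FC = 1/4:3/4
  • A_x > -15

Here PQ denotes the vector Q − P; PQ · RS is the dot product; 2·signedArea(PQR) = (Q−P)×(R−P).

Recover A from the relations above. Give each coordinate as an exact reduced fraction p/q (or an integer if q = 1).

A = (-115/8, 1/4)

1. A_x = -115/8  [AB · GD = -367/4 ∩ AB · EC = -1427/16]
2. A_y = 1/4  [AB · GD = -367/4 ∩ AB · EC = -1427/16]
   → A = (-115/8, 1/4)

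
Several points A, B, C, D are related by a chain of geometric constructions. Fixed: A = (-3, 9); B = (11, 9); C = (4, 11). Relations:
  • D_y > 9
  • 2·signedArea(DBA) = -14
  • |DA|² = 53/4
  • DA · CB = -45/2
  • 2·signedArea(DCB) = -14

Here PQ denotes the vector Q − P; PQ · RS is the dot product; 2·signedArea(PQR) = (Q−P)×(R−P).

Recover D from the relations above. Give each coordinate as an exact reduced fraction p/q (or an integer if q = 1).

D = (1/2, 10)

1. D_x = 1/2  [2·signedArea(DBA) = -14 ∩ 2·signedArea(DCB) = -14]
2. D_y = 10  [2·signedArea(DBA) = -14 ∩ 2·signedArea(DCB) = -14]
   → D = (1/2, 10)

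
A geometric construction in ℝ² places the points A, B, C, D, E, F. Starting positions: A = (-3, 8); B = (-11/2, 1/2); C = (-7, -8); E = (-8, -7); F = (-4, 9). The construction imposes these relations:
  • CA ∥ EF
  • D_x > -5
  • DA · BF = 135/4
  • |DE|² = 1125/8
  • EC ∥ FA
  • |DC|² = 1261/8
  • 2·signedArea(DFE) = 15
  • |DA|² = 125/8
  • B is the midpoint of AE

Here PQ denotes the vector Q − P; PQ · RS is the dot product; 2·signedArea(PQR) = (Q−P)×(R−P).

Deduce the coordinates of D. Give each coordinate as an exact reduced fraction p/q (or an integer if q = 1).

1. D_x = -17/4  [DA · BF = 135/4 ∩ 2·signedArea(DFE) = 15]
2. D_y = 17/4  [DA · BF = 135/4 ∩ 2·signedArea(DFE) = 15]
   → D = (-17/4, 17/4)

D = (-17/4, 17/4)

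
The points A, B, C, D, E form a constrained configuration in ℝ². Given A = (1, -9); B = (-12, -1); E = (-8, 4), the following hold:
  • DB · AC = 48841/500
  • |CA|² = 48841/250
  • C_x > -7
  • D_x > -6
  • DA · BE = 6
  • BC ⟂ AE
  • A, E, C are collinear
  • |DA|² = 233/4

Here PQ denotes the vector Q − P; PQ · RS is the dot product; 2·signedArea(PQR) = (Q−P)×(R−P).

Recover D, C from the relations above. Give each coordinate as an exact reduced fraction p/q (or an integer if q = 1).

C = (-1739/250, 623/250)
D = (-11/2, -5)

1. C_x = -1739/250  [A, E, C are collinear ∩ BC ⟂ AE]
2. C_y = 623/250  [A, E, C are collinear ∩ BC ⟂ AE]
   → C = (-1739/250, 623/250)
3. D_x = -11/2  [DA · BE = 6 ∩ DB · AC = 48841/500]
4. D_y = -5  [DA · BE = 6 ∩ DB · AC = 48841/500]
   → D = (-11/2, -5)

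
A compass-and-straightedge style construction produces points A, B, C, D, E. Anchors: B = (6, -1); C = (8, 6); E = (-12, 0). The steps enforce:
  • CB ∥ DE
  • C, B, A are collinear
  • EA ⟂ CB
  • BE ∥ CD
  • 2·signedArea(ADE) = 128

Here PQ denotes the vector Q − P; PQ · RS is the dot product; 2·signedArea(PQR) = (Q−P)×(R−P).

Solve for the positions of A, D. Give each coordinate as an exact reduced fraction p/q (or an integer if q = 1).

1. A_x = 260/53  [C, B, A are collinear ∩ EA ⟂ CB]
2. A_y = -256/53  [C, B, A are collinear ∩ EA ⟂ CB]
   → A = (260/53, -256/53)
3. D_x = -10  [CB ∥ DE ∩ BE ∥ CD]
4. D_y = 7  [CB ∥ DE ∩ BE ∥ CD]
   → D = (-10, 7)

A = (260/53, -256/53)
D = (-10, 7)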